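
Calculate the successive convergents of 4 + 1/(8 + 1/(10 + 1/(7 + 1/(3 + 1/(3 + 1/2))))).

Using the convergent recurrence p_i = a_i*p_{i-1} + p_{i-2}, q_i = a_i*q_{i-1} + q_{i-2} with p_{-2}=0, p_{-1}=1, q_{-2}=1, q_{-1}=0:
  i=0: a_0=4, p_0 = 4*1 + 0 = 4, q_0 = 4*0 + 1 = 1.
  i=1: a_1=8, p_1 = 8*4 + 1 = 33, q_1 = 8*1 + 0 = 8.
  i=2: a_2=10, p_2 = 10*33 + 4 = 334, q_2 = 10*8 + 1 = 81.
  i=3: a_3=7, p_3 = 7*334 + 33 = 2371, q_3 = 7*81 + 8 = 575.
  i=4: a_4=3, p_4 = 3*2371 + 334 = 7447, q_4 = 3*575 + 81 = 1806.
  i=5: a_5=3, p_5 = 3*7447 + 2371 = 24712, q_5 = 3*1806 + 575 = 5993.
  i=6: a_6=2, p_6 = 2*24712 + 7447 = 56871, q_6 = 2*5993 + 1806 = 13792.

4/1, 33/8, 334/81, 2371/575, 7447/1806, 24712/5993, 56871/13792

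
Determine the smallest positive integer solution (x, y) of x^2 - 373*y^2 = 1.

First expand sqrt(373) as a continued fraction. With x_i = (sqrt(373) + m_i)/d_i and (m_0, d_0) = (0, 1): a_0 = floor(sqrt(373)) = 19, since 19^2 = 361 <= 373 < 400 = 20^2.
Iterate m_{i+1} = d_i*a_i - m_i, d_{i+1} = (373 - m_{i+1}^2)/d_i, a_{i+1} = floor((a_0 + m_{i+1})/d_{i+1}):
  m_1 = 1*19 - 0 = 19, d_1 = (373 - 19^2)/1 = 12/1 = 12, a_1 = floor((19 + 19)/12) = 3.
  m_2 = 12*3 - 19 = 17, d_2 = (373 - 17^2)/12 = 84/12 = 7, a_2 = floor((19 + 17)/7) = 5.
  m_3 = 7*5 - 17 = 18, d_3 = (373 - 18^2)/7 = 49/7 = 7, a_3 = floor((19 + 18)/7) = 5.
  m_4 = 7*5 - 18 = 17, d_4 = (373 - 17^2)/7 = 84/7 = 12, a_4 = floor((19 + 17)/12) = 3.
  m_5 = 12*3 - 17 = 19, d_5 = (373 - 19^2)/12 = 12/12 = 1, a_5 = floor((19 + 19)/1) = 38.
  m_6 = 1*38 - 19 = 19, d_6 = (373 - 19^2)/1 = 12/1 = 12: (m_6, d_6) = (m_1, d_1) = (19, 12), so from here the quotients repeat a_1, ..., a_5; the period length is 5.
So sqrt(373) = [19; (3, 5, 5, 3, 38)] with period length k = 5.
k is odd, so (p_{k-1}, q_{k-1}) only solves x^2 - 373y^2 = -1 and the fundamental solution of x^2 - 373y^2 = 1 is (p_{2k-1}, q_{2k-1}) = (p_9, q_9); compute convergents through index 9, running through the period twice.
Convergents (p_i = a_i*p_{i-1} + p_{i-2}, q_i = a_i*q_{i-1} + q_{i-2} with p_{-2}=0, p_{-1}=1, q_{-2}=1, q_{-1}=0):
  i=0: a_0=19, p_0 = 19*1 + 0 = 19, q_0 = 19*0 + 1 = 1.
  i=1: a_1=3, p_1 = 3*19 + 1 = 58, q_1 = 3*1 + 0 = 3.
  i=2: a_2=5, p_2 = 5*58 + 19 = 309, q_2 = 5*3 + 1 = 16.
  i=3: a_3=5, p_3 = 5*309 + 58 = 1603, q_3 = 5*16 + 3 = 83.
  i=4: a_4=3, p_4 = 3*1603 + 309 = 5118, q_4 = 3*83 + 16 = 265.
  i=5: a_5=38, p_5 = 38*5118 + 1603 = 196087, q_5 = 38*265 + 83 = 10153.
  i=6: a_6=3, p_6 = 3*196087 + 5118 = 593379, q_6 = 3*10153 + 265 = 30724.
  i=7: a_7=5, p_7 = 5*593379 + 196087 = 3162982, q_7 = 5*30724 + 10153 = 163773.
  i=8: a_8=5, p_8 = 5*3162982 + 593379 = 16408289, q_8 = 5*163773 + 30724 = 849589.
  i=9: a_9=3, p_9 = 3*16408289 + 3162982 = 52387849, q_9 = 3*849589 + 163773 = 2712540.
Indeed p_4^2 - 373*q_4^2 = 26193924 - 26193925 = -1, not +1.
Check: 52387849^2 - 373*2712540^2 = 2744486722846801 - 2744486722846800 = 1, so (x, y) = (52387849, 2712540) solves the equation, and by the theorem it is the least positive solution.

(x, y) = (52387849, 2712540)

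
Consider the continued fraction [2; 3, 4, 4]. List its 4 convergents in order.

Using the convergent recurrence p_i = a_i*p_{i-1} + p_{i-2}, q_i = a_i*q_{i-1} + q_{i-2} with p_{-2}=0, p_{-1}=1, q_{-2}=1, q_{-1}=0:
  i=0: a_0=2, p_0 = 2*1 + 0 = 2, q_0 = 2*0 + 1 = 1.
  i=1: a_1=3, p_1 = 3*2 + 1 = 7, q_1 = 3*1 + 0 = 3.
  i=2: a_2=4, p_2 = 4*7 + 2 = 30, q_2 = 4*3 + 1 = 13.
  i=3: a_3=4, p_3 = 4*30 + 7 = 127, q_3 = 4*13 + 3 = 55.

2/1, 7/3, 30/13, 127/55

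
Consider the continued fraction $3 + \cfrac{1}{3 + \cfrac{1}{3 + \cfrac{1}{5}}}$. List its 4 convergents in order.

Using the convergent recurrence p_i = a_i*p_{i-1} + p_{i-2}, q_i = a_i*q_{i-1} + q_{i-2} with p_{-2}=0, p_{-1}=1, q_{-2}=1, q_{-1}=0:
  i=0: a_0=3, p_0 = 3*1 + 0 = 3, q_0 = 3*0 + 1 = 1.
  i=1: a_1=3, p_1 = 3*3 + 1 = 10, q_1 = 3*1 + 0 = 3.
  i=2: a_2=3, p_2 = 3*10 + 3 = 33, q_2 = 3*3 + 1 = 10.
  i=3: a_3=5, p_3 = 5*33 + 10 = 175, q_3 = 5*10 + 3 = 53.

3/1, 10/3, 33/10, 175/53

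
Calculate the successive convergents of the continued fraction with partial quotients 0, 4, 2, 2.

Using the convergent recurrence p_i = a_i*p_{i-1} + p_{i-2}, q_i = a_i*q_{i-1} + q_{i-2} with p_{-2}=0, p_{-1}=1, q_{-2}=1, q_{-1}=0:
  i=0: a_0=0, p_0 = 0*1 + 0 = 0, q_0 = 0*0 + 1 = 1.
  i=1: a_1=4, p_1 = 4*0 + 1 = 1, q_1 = 4*1 + 0 = 4.
  i=2: a_2=2, p_2 = 2*1 + 0 = 2, q_2 = 2*4 + 1 = 9.
  i=3: a_3=2, p_3 = 2*2 + 1 = 5, q_3 = 2*9 + 4 = 22.

0/1, 1/4, 2/9, 5/22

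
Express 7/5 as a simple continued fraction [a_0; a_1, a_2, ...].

Run the Euclidean algorithm on 7 and 5; the successive quotients are the partial quotients a_0, a_1, ... (each step inverts the fractional part left over by the previous one):
  7 = 1*5 + 2, so a_0 = 1.
  5 = 2*2 + 1, so a_1 = 2.
  2 = 2*1 + 0, so a_2 = 2.
The remainder reaches 0 after 3 divisions, so the expansion has 3 partial quotients, read off in order.

[1; 2, 2]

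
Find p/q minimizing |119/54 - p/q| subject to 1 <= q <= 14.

11/5

Expand x = 119/54 as a continued fraction with the Euclidean algorithm:
  119 = 2*54 + 11, so a_0 = 2.
  54 = 4*11 + 10, so a_1 = 4.
  11 = 1*10 + 1, so a_2 = 1.
  10 = 10*1 + 0, so a_3 = 10.
so x = [2; 4, 1, 10].
Convergents (p_i = a_i*p_{i-1} + p_{i-2}, q_i = a_i*q_{i-1} + q_{i-2} with p_{-2}=0, p_{-1}=1, q_{-2}=1, q_{-1}=0), until the denominator exceeds 14:
  i=0: a_0=2, p_0 = 2*1 + 0 = 2, q_0 = 2*0 + 1 = 1.
  i=1: a_1=4, p_1 = 4*2 + 1 = 9, q_1 = 4*1 + 0 = 4.
  i=2: a_2=1, p_2 = 1*9 + 2 = 11, q_2 = 1*4 + 1 = 5.
  i=3: a_3=10, p_3 = 10*11 + 9 = 119, q_3 = 10*5 + 4 = 54.
q_3 = 54 > 14, so the last convergent with denominator <= 14 is p_2/q_2 = 11/5.
The closest fraction with denominator <= 14 is either p_2/q_2 or the intermediate fraction (k*p_2 + p_1)/(k*q_2 + q_1) with the largest k >= 1 whose denominator stays <= 14; these approach x as k grows, and every other convergent or intermediate fraction in range is farther away.
Largest k: floor((14 - q_1)/q_2) = floor((14 - 4)/5) = 2.
That gives (2*11 + 9)/(2*5 + 4) = 31/14.
Compare the errors: |x - 11/5| = |119*5 - 11*54|/(54*5) = 1/270, and |x - 31/14| = |119*14 - 31*54|/(54*14) = 8/756.
Cross-multiplying, 1*756 = 756 < 2160 = 8*270, so 1/270 is smaller: the convergent 11/5 is closer to x than 31/14.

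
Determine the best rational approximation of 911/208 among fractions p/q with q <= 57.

Expand x = 911/208 as a continued fraction with the Euclidean algorithm:
  911 = 4*208 + 79, so a_0 = 4.
  208 = 2*79 + 50, so a_1 = 2.
  79 = 1*50 + 29, so a_2 = 1.
  50 = 1*29 + 21, so a_3 = 1.
  29 = 1*21 + 8, so a_4 = 1.
  21 = 2*8 + 5, so a_5 = 2.
  8 = 1*5 + 3, so a_6 = 1.
  5 = 1*3 + 2, so a_7 = 1.
  3 = 1*2 + 1, so a_8 = 1.
  2 = 2*1 + 0, so a_9 = 2.
so x = [4; 2, 1, 1, 1, 2, 1, 1, 1, 2].
Convergents (p_i = a_i*p_{i-1} + p_{i-2}, q_i = a_i*q_{i-1} + q_{i-2} with p_{-2}=0, p_{-1}=1, q_{-2}=1, q_{-1}=0), until the denominator exceeds 57:
  i=0: a_0=4, p_0 = 4*1 + 0 = 4, q_0 = 4*0 + 1 = 1.
  i=1: a_1=2, p_1 = 2*4 + 1 = 9, q_1 = 2*1 + 0 = 2.
  i=2: a_2=1, p_2 = 1*9 + 4 = 13, q_2 = 1*2 + 1 = 3.
  i=3: a_3=1, p_3 = 1*13 + 9 = 22, q_3 = 1*3 + 2 = 5.
  i=4: a_4=1, p_4 = 1*22 + 13 = 35, q_4 = 1*5 + 3 = 8.
  i=5: a_5=2, p_5 = 2*35 + 22 = 92, q_5 = 2*8 + 5 = 21.
  i=6: a_6=1, p_6 = 1*92 + 35 = 127, q_6 = 1*21 + 8 = 29.
  i=7: a_7=1, p_7 = 1*127 + 92 = 219, q_7 = 1*29 + 21 = 50.
  i=8: a_8=1, p_8 = 1*219 + 127 = 346, q_8 = 1*50 + 29 = 79.
q_8 = 79 > 57, so the last convergent with denominator <= 57 is p_7/q_7 = 219/50.
The closest fraction with denominator <= 57 is either p_7/q_7 or the intermediate fraction (k*p_7 + p_6)/(k*q_7 + q_6) with the largest k >= 1 whose denominator stays <= 57; these approach x as k grows, and every other convergent or intermediate fraction in range is farther away.
Largest k: floor((57 - q_6)/q_7) = floor((57 - 29)/50) = 0.
Since k = 0, no intermediate fraction beyond p_7/q_7 has denominator <= 57, so the convergent 219/50 is the closest (its error is |911*50 - 219*208|/(208*50) = 2/10400).

219/50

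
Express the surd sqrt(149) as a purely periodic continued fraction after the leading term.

[12; (4, 1, 5, 3, 3, 5, 1, 4, 24)]

Write x_i = (sqrt(149) + m_i)/d_i with (m_0, d_0) = (0, 1). a_0 = floor(sqrt(149)) = 12, since 12^2 = 144 <= 149 < 169 = 13^2.
Iterate m_{i+1} = d_i*a_i - m_i, d_{i+1} = (149 - m_{i+1}^2)/d_i, a_{i+1} = floor((a_0 + m_{i+1})/d_{i+1}):
  m_1 = 1*12 - 0 = 12, d_1 = (149 - 12^2)/1 = 5/1 = 5, a_1 = floor((12 + 12)/5) = 4.
  m_2 = 5*4 - 12 = 8, d_2 = (149 - 8^2)/5 = 85/5 = 17, a_2 = floor((12 + 8)/17) = 1.
  m_3 = 17*1 - 8 = 9, d_3 = (149 - 9^2)/17 = 68/17 = 4, a_3 = floor((12 + 9)/4) = 5.
  m_4 = 4*5 - 9 = 11, d_4 = (149 - 11^2)/4 = 28/4 = 7, a_4 = floor((12 + 11)/7) = 3.
  m_5 = 7*3 - 11 = 10, d_5 = (149 - 10^2)/7 = 49/7 = 7, a_5 = floor((12 + 10)/7) = 3.
  m_6 = 7*3 - 10 = 11, d_6 = (149 - 11^2)/7 = 28/7 = 4, a_6 = floor((12 + 11)/4) = 5.
  m_7 = 4*5 - 11 = 9, d_7 = (149 - 9^2)/4 = 68/4 = 17, a_7 = floor((12 + 9)/17) = 1.
  m_8 = 17*1 - 9 = 8, d_8 = (149 - 8^2)/17 = 85/17 = 5, a_8 = floor((12 + 8)/5) = 4.
  m_9 = 5*4 - 8 = 12, d_9 = (149 - 12^2)/5 = 5/5 = 1, a_9 = floor((12 + 12)/1) = 24.
  m_10 = 1*24 - 12 = 12, d_10 = (149 - 12^2)/1 = 5/1 = 5: (m_10, d_10) = (m_1, d_1) = (12, 5), so from here the quotients repeat a_1, ..., a_9; the period length is 9.
Hence the expansion of sqrt(149) is a_0 = 12 followed by the repeating block 4, 1, 5, 3, 3, 5, 1, 4, 24 (period 9).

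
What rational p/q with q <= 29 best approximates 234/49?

43/9

Expand x = 234/49 as a continued fraction with the Euclidean algorithm:
  234 = 4*49 + 38, so a_0 = 4.
  49 = 1*38 + 11, so a_1 = 1.
  38 = 3*11 + 5, so a_2 = 3.
  11 = 2*5 + 1, so a_3 = 2.
  5 = 5*1 + 0, so a_4 = 5.
so x = [4; 1, 3, 2, 5].
Convergents (p_i = a_i*p_{i-1} + p_{i-2}, q_i = a_i*q_{i-1} + q_{i-2} with p_{-2}=0, p_{-1}=1, q_{-2}=1, q_{-1}=0), until the denominator exceeds 29:
  i=0: a_0=4, p_0 = 4*1 + 0 = 4, q_0 = 4*0 + 1 = 1.
  i=1: a_1=1, p_1 = 1*4 + 1 = 5, q_1 = 1*1 + 0 = 1.
  i=2: a_2=3, p_2 = 3*5 + 4 = 19, q_2 = 3*1 + 1 = 4.
  i=3: a_3=2, p_3 = 2*19 + 5 = 43, q_3 = 2*4 + 1 = 9.
  i=4: a_4=5, p_4 = 5*43 + 19 = 234, q_4 = 5*9 + 4 = 49.
q_4 = 49 > 29, so the last convergent with denominator <= 29 is p_3/q_3 = 43/9.
The closest fraction with denominator <= 29 is either p_3/q_3 or the intermediate fraction (k*p_3 + p_2)/(k*q_3 + q_2) with the largest k >= 1 whose denominator stays <= 29; these approach x as k grows, and every other convergent or intermediate fraction in range is farther away.
Largest k: floor((29 - q_2)/q_3) = floor((29 - 4)/9) = 2.
That gives (2*43 + 19)/(2*9 + 4) = 105/22.
Compare the errors: |x - 43/9| = |234*9 - 43*49|/(49*9) = 1/441, and |x - 105/22| = |234*22 - 105*49|/(49*22) = 3/1078.
Cross-multiplying, 1*1078 = 1078 < 1323 = 3*441, so 1/441 is smaller: the convergent 43/9 is closer to x than 105/22.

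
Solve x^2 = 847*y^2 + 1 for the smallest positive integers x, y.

First expand sqrt(847) as a continued fraction. With x_i = (sqrt(847) + m_i)/d_i and (m_0, d_0) = (0, 1): a_0 = floor(sqrt(847)) = 29, since 29^2 = 841 <= 847 < 900 = 30^2.
Iterate m_{i+1} = d_i*a_i - m_i, d_{i+1} = (847 - m_{i+1}^2)/d_i, a_{i+1} = floor((a_0 + m_{i+1})/d_{i+1}):
  m_1 = 1*29 - 0 = 29, d_1 = (847 - 29^2)/1 = 6/1 = 6, a_1 = floor((29 + 29)/6) = 9.
  m_2 = 6*9 - 29 = 25, d_2 = (847 - 25^2)/6 = 222/6 = 37, a_2 = floor((29 + 25)/37) = 1.
  m_3 = 37*1 - 25 = 12, d_3 = (847 - 12^2)/37 = 703/37 = 19, a_3 = floor((29 + 12)/19) = 2.
  m_4 = 19*2 - 12 = 26, d_4 = (847 - 26^2)/19 = 171/19 = 9, a_4 = floor((29 + 26)/9) = 6.
  m_5 = 9*6 - 26 = 28, d_5 = (847 - 28^2)/9 = 63/9 = 7, a_5 = floor((29 + 28)/7) = 8.
  m_6 = 7*8 - 28 = 28, d_6 = (847 - 28^2)/7 = 63/7 = 9, a_6 = floor((29 + 28)/9) = 6.
  m_7 = 9*6 - 28 = 26, d_7 = (847 - 26^2)/9 = 171/9 = 19, a_7 = floor((29 + 26)/19) = 2.
  m_8 = 19*2 - 26 = 12, d_8 = (847 - 12^2)/19 = 703/19 = 37, a_8 = floor((29 + 12)/37) = 1.
  m_9 = 37*1 - 12 = 25, d_9 = (847 - 25^2)/37 = 222/37 = 6, a_9 = floor((29 + 25)/6) = 9.
  m_10 = 6*9 - 25 = 29, d_10 = (847 - 29^2)/6 = 6/6 = 1, a_10 = floor((29 + 29)/1) = 58.
  m_11 = 1*58 - 29 = 29, d_11 = (847 - 29^2)/1 = 6/1 = 6: (m_11, d_11) = (m_1, d_1) = (29, 6), so from here the quotients repeat a_1, ..., a_10; the period length is 10.
So sqrt(847) = [29; (9, 1, 2, 6, 8, 6, 2, 1, 9, 58)] with period length k = 10.
k is even, so the fundamental solution of x^2 - 847y^2 = 1 is (p_{k-1}, q_{k-1}) = (p_9, q_9); compute convergents through index 9.
Convergents (p_i = a_i*p_{i-1} + p_{i-2}, q_i = a_i*q_{i-1} + q_{i-2} with p_{-2}=0, p_{-1}=1, q_{-2}=1, q_{-1}=0):
  i=0: a_0=29, p_0 = 29*1 + 0 = 29, q_0 = 29*0 + 1 = 1.
  i=1: a_1=9, p_1 = 9*29 + 1 = 262, q_1 = 9*1 + 0 = 9.
  i=2: a_2=1, p_2 = 1*262 + 29 = 291, q_2 = 1*9 + 1 = 10.
  i=3: a_3=2, p_3 = 2*291 + 262 = 844, q_3 = 2*10 + 9 = 29.
  i=4: a_4=6, p_4 = 6*844 + 291 = 5355, q_4 = 6*29 + 10 = 184.
  i=5: a_5=8, p_5 = 8*5355 + 844 = 43684, q_5 = 8*184 + 29 = 1501.
  i=6: a_6=6, p_6 = 6*43684 + 5355 = 267459, q_6 = 6*1501 + 184 = 9190.
  i=7: a_7=2, p_7 = 2*267459 + 43684 = 578602, q_7 = 2*9190 + 1501 = 19881.
  i=8: a_8=1, p_8 = 1*578602 + 267459 = 846061, q_8 = 1*19881 + 9190 = 29071.
  i=9: a_9=9, p_9 = 9*846061 + 578602 = 8193151, q_9 = 9*29071 + 19881 = 281520.
Check: 8193151^2 - 847*281520^2 = 67127723308801 - 67127723308800 = 1, so (x, y) = (8193151, 281520) solves the equation, and by the theorem it is the least positive solution.

(x, y) = (8193151, 281520)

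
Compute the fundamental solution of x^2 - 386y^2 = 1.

First expand sqrt(386) as a continued fraction. With x_i = (sqrt(386) + m_i)/d_i and (m_0, d_0) = (0, 1): a_0 = floor(sqrt(386)) = 19, since 19^2 = 361 <= 386 < 400 = 20^2.
Iterate m_{i+1} = d_i*a_i - m_i, d_{i+1} = (386 - m_{i+1}^2)/d_i, a_{i+1} = floor((a_0 + m_{i+1})/d_{i+1}):
  m_1 = 1*19 - 0 = 19, d_1 = (386 - 19^2)/1 = 25/1 = 25, a_1 = floor((19 + 19)/25) = 1.
  m_2 = 25*1 - 19 = 6, d_2 = (386 - 6^2)/25 = 350/25 = 14, a_2 = floor((19 + 6)/14) = 1.
  m_3 = 14*1 - 6 = 8, d_3 = (386 - 8^2)/14 = 322/14 = 23, a_3 = floor((19 + 8)/23) = 1.
  m_4 = 23*1 - 8 = 15, d_4 = (386 - 15^2)/23 = 161/23 = 7, a_4 = floor((19 + 15)/7) = 4.
  m_5 = 7*4 - 15 = 13, d_5 = (386 - 13^2)/7 = 217/7 = 31, a_5 = floor((19 + 13)/31) = 1.
  m_6 = 31*1 - 13 = 18, d_6 = (386 - 18^2)/31 = 62/31 = 2, a_6 = floor((19 + 18)/2) = 18.
  m_7 = 2*18 - 18 = 18, d_7 = (386 - 18^2)/2 = 62/2 = 31, a_7 = floor((19 + 18)/31) = 1.
  m_8 = 31*1 - 18 = 13, d_8 = (386 - 13^2)/31 = 217/31 = 7, a_8 = floor((19 + 13)/7) = 4.
  m_9 = 7*4 - 13 = 15, d_9 = (386 - 15^2)/7 = 161/7 = 23, a_9 = floor((19 + 15)/23) = 1.
  m_10 = 23*1 - 15 = 8, d_10 = (386 - 8^2)/23 = 322/23 = 14, a_10 = floor((19 + 8)/14) = 1.
  m_11 = 14*1 - 8 = 6, d_11 = (386 - 6^2)/14 = 350/14 = 25, a_11 = floor((19 + 6)/25) = 1.
  m_12 = 25*1 - 6 = 19, d_12 = (386 - 19^2)/25 = 25/25 = 1, a_12 = floor((19 + 19)/1) = 38.
  m_13 = 1*38 - 19 = 19, d_13 = (386 - 19^2)/1 = 25/1 = 25: (m_13, d_13) = (m_1, d_1) = (19, 25), so from here the quotients repeat a_1, ..., a_12; the period length is 12.
So sqrt(386) = [19; (1, 1, 1, 4, 1, 18, 1, 4, 1, 1, 1, 38)] with period length k = 12.
k is even, so the fundamental solution of x^2 - 386y^2 = 1 is (p_{k-1}, q_{k-1}) = (p_11, q_11); compute convergents through index 11.
Convergents (p_i = a_i*p_{i-1} + p_{i-2}, q_i = a_i*q_{i-1} + q_{i-2} with p_{-2}=0, p_{-1}=1, q_{-2}=1, q_{-1}=0):
  i=0: a_0=19, p_0 = 19*1 + 0 = 19, q_0 = 19*0 + 1 = 1.
  i=1: a_1=1, p_1 = 1*19 + 1 = 20, q_1 = 1*1 + 0 = 1.
  i=2: a_2=1, p_2 = 1*20 + 19 = 39, q_2 = 1*1 + 1 = 2.
  i=3: a_3=1, p_3 = 1*39 + 20 = 59, q_3 = 1*2 + 1 = 3.
  i=4: a_4=4, p_4 = 4*59 + 39 = 275, q_4 = 4*3 + 2 = 14.
  i=5: a_5=1, p_5 = 1*275 + 59 = 334, q_5 = 1*14 + 3 = 17.
  i=6: a_6=18, p_6 = 18*334 + 275 = 6287, q_6 = 18*17 + 14 = 320.
  i=7: a_7=1, p_7 = 1*6287 + 334 = 6621, q_7 = 1*320 + 17 = 337.
  i=8: a_8=4, p_8 = 4*6621 + 6287 = 32771, q_8 = 4*337 + 320 = 1668.
  i=9: a_9=1, p_9 = 1*32771 + 6621 = 39392, q_9 = 1*1668 + 337 = 2005.
  i=10: a_10=1, p_10 = 1*39392 + 32771 = 72163, q_10 = 1*2005 + 1668 = 3673.
  i=11: a_11=1, p_11 = 1*72163 + 39392 = 111555, q_11 = 1*3673 + 2005 = 5678.
Check: 111555^2 - 386*5678^2 = 12444518025 - 12444518024 = 1, so (x, y) = (111555, 5678) solves the equation, and by the theorem it is the least positive solution.

(x, y) = (111555, 5678)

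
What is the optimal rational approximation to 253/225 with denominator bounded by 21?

9/8

Expand x = 253/225 as a continued fraction with the Euclidean algorithm:
  253 = 1*225 + 28, so a_0 = 1.
  225 = 8*28 + 1, so a_1 = 8.
  28 = 28*1 + 0, so a_2 = 28.
so x = [1; 8, 28].
Convergents (p_i = a_i*p_{i-1} + p_{i-2}, q_i = a_i*q_{i-1} + q_{i-2} with p_{-2}=0, p_{-1}=1, q_{-2}=1, q_{-1}=0), until the denominator exceeds 21:
  i=0: a_0=1, p_0 = 1*1 + 0 = 1, q_0 = 1*0 + 1 = 1.
  i=1: a_1=8, p_1 = 8*1 + 1 = 9, q_1 = 8*1 + 0 = 8.
  i=2: a_2=28, p_2 = 28*9 + 1 = 253, q_2 = 28*8 + 1 = 225.
q_2 = 225 > 21, so the last convergent with denominator <= 21 is p_1/q_1 = 9/8.
The closest fraction with denominator <= 21 is either p_1/q_1 or the intermediate fraction (k*p_1 + p_0)/(k*q_1 + q_0) with the largest k >= 1 whose denominator stays <= 21; these approach x as k grows, and every other convergent or intermediate fraction in range is farther away.
Largest k: floor((21 - q_0)/q_1) = floor((21 - 1)/8) = 2.
That gives (2*9 + 1)/(2*8 + 1) = 19/17.
Compare the errors: |x - 9/8| = |253*8 - 9*225|/(225*8) = 1/1800, and |x - 19/17| = |253*17 - 19*225|/(225*17) = 26/3825.
Cross-multiplying, 1*3825 = 3825 < 46800 = 26*1800, so 1/1800 is smaller: the convergent 9/8 is closer to x than 19/17.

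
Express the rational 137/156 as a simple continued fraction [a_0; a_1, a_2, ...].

[0; 1, 7, 4, 1, 3]

Run the Euclidean algorithm on 137 and 156; the successive quotients are the partial quotients a_0, a_1, ... (each step inverts the fractional part left over by the previous one):
  137 = 0*156 + 137, so a_0 = 0.
  156 = 1*137 + 19, so a_1 = 1.
  137 = 7*19 + 4, so a_2 = 7.
  19 = 4*4 + 3, so a_3 = 4.
  4 = 1*3 + 1, so a_4 = 1.
  3 = 3*1 + 0, so a_5 = 3.
The remainder reaches 0 after 6 divisions, so the expansion has 6 partial quotients, read off in order.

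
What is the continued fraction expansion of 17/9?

Run the Euclidean algorithm on 17 and 9; the successive quotients are the partial quotients a_0, a_1, ... (each step inverts the fractional part left over by the previous one):
  17 = 1*9 + 8, so a_0 = 1.
  9 = 1*8 + 1, so a_1 = 1.
  8 = 8*1 + 0, so a_2 = 8.
The remainder reaches 0 after 3 divisions, so the expansion has 3 partial quotients, read off in order.

[1; 1, 8]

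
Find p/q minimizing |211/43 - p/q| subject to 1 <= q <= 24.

Expand x = 211/43 as a continued fraction with the Euclidean algorithm:
  211 = 4*43 + 39, so a_0 = 4.
  43 = 1*39 + 4, so a_1 = 1.
  39 = 9*4 + 3, so a_2 = 9.
  4 = 1*3 + 1, so a_3 = 1.
  3 = 3*1 + 0, so a_4 = 3.
so x = [4; 1, 9, 1, 3].
Convergents (p_i = a_i*p_{i-1} + p_{i-2}, q_i = a_i*q_{i-1} + q_{i-2} with p_{-2}=0, p_{-1}=1, q_{-2}=1, q_{-1}=0), until the denominator exceeds 24:
  i=0: a_0=4, p_0 = 4*1 + 0 = 4, q_0 = 4*0 + 1 = 1.
  i=1: a_1=1, p_1 = 1*4 + 1 = 5, q_1 = 1*1 + 0 = 1.
  i=2: a_2=9, p_2 = 9*5 + 4 = 49, q_2 = 9*1 + 1 = 10.
  i=3: a_3=1, p_3 = 1*49 + 5 = 54, q_3 = 1*10 + 1 = 11.
  i=4: a_4=3, p_4 = 3*54 + 49 = 211, q_4 = 3*11 + 10 = 43.
q_4 = 43 > 24, so the last convergent with denominator <= 24 is p_3/q_3 = 54/11.
The closest fraction with denominator <= 24 is either p_3/q_3 or the intermediate fraction (k*p_3 + p_2)/(k*q_3 + q_2) with the largest k >= 1 whose denominator stays <= 24; these approach x as k grows, and every other convergent or intermediate fraction in range is farther away.
Largest k: floor((24 - q_2)/q_3) = floor((24 - 10)/11) = 1.
That gives (1*54 + 49)/(1*11 + 10) = 103/21.
Compare the errors: |x - 54/11| = |211*11 - 54*43|/(43*11) = 1/473, and |x - 103/21| = |211*21 - 103*43|/(43*21) = 2/903.
Cross-multiplying, 1*903 = 903 < 946 = 2*473, so 1/473 is smaller: the convergent 54/11 is closer to x than 103/21.

54/11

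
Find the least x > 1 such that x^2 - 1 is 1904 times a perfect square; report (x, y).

First expand sqrt(1904) as a continued fraction. With x_i = (sqrt(1904) + m_i)/d_i and (m_0, d_0) = (0, 1): a_0 = floor(sqrt(1904)) = 43, since 43^2 = 1849 <= 1904 < 1936 = 44^2.
Iterate m_{i+1} = d_i*a_i - m_i, d_{i+1} = (1904 - m_{i+1}^2)/d_i, a_{i+1} = floor((a_0 + m_{i+1})/d_{i+1}):
  m_1 = 1*43 - 0 = 43, d_1 = (1904 - 43^2)/1 = 55/1 = 55, a_1 = floor((43 + 43)/55) = 1.
  m_2 = 55*1 - 43 = 12, d_2 = (1904 - 12^2)/55 = 1760/55 = 32, a_2 = floor((43 + 12)/32) = 1.
  m_3 = 32*1 - 12 = 20, d_3 = (1904 - 20^2)/32 = 1504/32 = 47, a_3 = floor((43 + 20)/47) = 1.
  m_4 = 47*1 - 20 = 27, d_4 = (1904 - 27^2)/47 = 1175/47 = 25, a_4 = floor((43 + 27)/25) = 2.
  m_5 = 25*2 - 27 = 23, d_5 = (1904 - 23^2)/25 = 1375/25 = 55, a_5 = floor((43 + 23)/55) = 1.
  m_6 = 55*1 - 23 = 32, d_6 = (1904 - 32^2)/55 = 880/55 = 16, a_6 = floor((43 + 32)/16) = 4.
  m_7 = 16*4 - 32 = 32, d_7 = (1904 - 32^2)/16 = 880/16 = 55, a_7 = floor((43 + 32)/55) = 1.
  m_8 = 55*1 - 32 = 23, d_8 = (1904 - 23^2)/55 = 1375/55 = 25, a_8 = floor((43 + 23)/25) = 2.
  m_9 = 25*2 - 23 = 27, d_9 = (1904 - 27^2)/25 = 1175/25 = 47, a_9 = floor((43 + 27)/47) = 1.
  m_10 = 47*1 - 27 = 20, d_10 = (1904 - 20^2)/47 = 1504/47 = 32, a_10 = floor((43 + 20)/32) = 1.
  m_11 = 32*1 - 20 = 12, d_11 = (1904 - 12^2)/32 = 1760/32 = 55, a_11 = floor((43 + 12)/55) = 1.
  m_12 = 55*1 - 12 = 43, d_12 = (1904 - 43^2)/55 = 55/55 = 1, a_12 = floor((43 + 43)/1) = 86.
  m_13 = 1*86 - 43 = 43, d_13 = (1904 - 43^2)/1 = 55/1 = 55: (m_13, d_13) = (m_1, d_1) = (43, 55), so from here the quotients repeat a_1, ..., a_12; the period length is 12.
So sqrt(1904) = [43; (1, 1, 1, 2, 1, 4, 1, 2, 1, 1, 1, 86)] with period length k = 12.
k is even, so the fundamental solution of x^2 - 1904y^2 = 1 is (p_{k-1}, q_{k-1}) = (p_11, q_11); compute convergents through index 11.
Convergents (p_i = a_i*p_{i-1} + p_{i-2}, q_i = a_i*q_{i-1} + q_{i-2} with p_{-2}=0, p_{-1}=1, q_{-2}=1, q_{-1}=0):
  i=0: a_0=43, p_0 = 43*1 + 0 = 43, q_0 = 43*0 + 1 = 1.
  i=1: a_1=1, p_1 = 1*43 + 1 = 44, q_1 = 1*1 + 0 = 1.
  i=2: a_2=1, p_2 = 1*44 + 43 = 87, q_2 = 1*1 + 1 = 2.
  i=3: a_3=1, p_3 = 1*87 + 44 = 131, q_3 = 1*2 + 1 = 3.
  i=4: a_4=2, p_4 = 2*131 + 87 = 349, q_4 = 2*3 + 2 = 8.
  i=5: a_5=1, p_5 = 1*349 + 131 = 480, q_5 = 1*8 + 3 = 11.
  i=6: a_6=4, p_6 = 4*480 + 349 = 2269, q_6 = 4*11 + 8 = 52.
  i=7: a_7=1, p_7 = 1*2269 + 480 = 2749, q_7 = 1*52 + 11 = 63.
  i=8: a_8=2, p_8 = 2*2749 + 2269 = 7767, q_8 = 2*63 + 52 = 178.
  i=9: a_9=1, p_9 = 1*7767 + 2749 = 10516, q_9 = 1*178 + 63 = 241.
  i=10: a_10=1, p_10 = 1*10516 + 7767 = 18283, q_10 = 1*241 + 178 = 419.
  i=11: a_11=1, p_11 = 1*18283 + 10516 = 28799, q_11 = 1*419 + 241 = 660.
Check: 28799^2 - 1904*660^2 = 829382401 - 829382400 = 1, so (x, y) = (28799, 660) solves the equation, and by the theorem it is the least positive solution.

(x, y) = (28799, 660)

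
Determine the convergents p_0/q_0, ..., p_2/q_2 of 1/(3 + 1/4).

Using the convergent recurrence p_i = a_i*p_{i-1} + p_{i-2}, q_i = a_i*q_{i-1} + q_{i-2} with p_{-2}=0, p_{-1}=1, q_{-2}=1, q_{-1}=0:
  i=0: a_0=0, p_0 = 0*1 + 0 = 0, q_0 = 0*0 + 1 = 1.
  i=1: a_1=3, p_1 = 3*0 + 1 = 1, q_1 = 3*1 + 0 = 3.
  i=2: a_2=4, p_2 = 4*1 + 0 = 4, q_2 = 4*3 + 1 = 13.

0/1, 1/3, 4/13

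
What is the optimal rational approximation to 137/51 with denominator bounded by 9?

8/3

Expand x = 137/51 as a continued fraction with the Euclidean algorithm:
  137 = 2*51 + 35, so a_0 = 2.
  51 = 1*35 + 16, so a_1 = 1.
  35 = 2*16 + 3, so a_2 = 2.
  16 = 5*3 + 1, so a_3 = 5.
  3 = 3*1 + 0, so a_4 = 3.
so x = [2; 1, 2, 5, 3].
Convergents (p_i = a_i*p_{i-1} + p_{i-2}, q_i = a_i*q_{i-1} + q_{i-2} with p_{-2}=0, p_{-1}=1, q_{-2}=1, q_{-1}=0), until the denominator exceeds 9:
  i=0: a_0=2, p_0 = 2*1 + 0 = 2, q_0 = 2*0 + 1 = 1.
  i=1: a_1=1, p_1 = 1*2 + 1 = 3, q_1 = 1*1 + 0 = 1.
  i=2: a_2=2, p_2 = 2*3 + 2 = 8, q_2 = 2*1 + 1 = 3.
  i=3: a_3=5, p_3 = 5*8 + 3 = 43, q_3 = 5*3 + 1 = 16.
q_3 = 16 > 9, so the last convergent with denominator <= 9 is p_2/q_2 = 8/3.
The closest fraction with denominator <= 9 is either p_2/q_2 or the intermediate fraction (k*p_2 + p_1)/(k*q_2 + q_1) with the largest k >= 1 whose denominator stays <= 9; these approach x as k grows, and every other convergent or intermediate fraction in range is farther away.
Largest k: floor((9 - q_1)/q_2) = floor((9 - 1)/3) = 2.
That gives (2*8 + 3)/(2*3 + 1) = 19/7.
Compare the errors: |x - 8/3| = |137*3 - 8*51|/(51*3) = 3/153, and |x - 19/7| = |137*7 - 19*51|/(51*7) = 10/357.
Cross-multiplying, 3*357 = 1071 < 1530 = 10*153, so 3/153 is smaller: the convergent 8/3 is closer to x than 19/7.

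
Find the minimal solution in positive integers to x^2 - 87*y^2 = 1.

First expand sqrt(87) as a continued fraction. With x_i = (sqrt(87) + m_i)/d_i and (m_0, d_0) = (0, 1): a_0 = floor(sqrt(87)) = 9, since 9^2 = 81 <= 87 < 100 = 10^2.
Iterate m_{i+1} = d_i*a_i - m_i, d_{i+1} = (87 - m_{i+1}^2)/d_i, a_{i+1} = floor((a_0 + m_{i+1})/d_{i+1}):
  m_1 = 1*9 - 0 = 9, d_1 = (87 - 9^2)/1 = 6/1 = 6, a_1 = floor((9 + 9)/6) = 3.
  m_2 = 6*3 - 9 = 9, d_2 = (87 - 9^2)/6 = 6/6 = 1, a_2 = floor((9 + 9)/1) = 18.
  m_3 = 1*18 - 9 = 9, d_3 = (87 - 9^2)/1 = 6/1 = 6: (m_3, d_3) = (m_1, d_1) = (9, 6), so from here the quotients repeat a_1, a_2; the period length is 2.
So sqrt(87) = [9; (3, 18)] with period length k = 2.
k is even, so the fundamental solution of x^2 - 87y^2 = 1 is (p_{k-1}, q_{k-1}) = (p_1, q_1); compute convergents through index 1.
Convergents (p_i = a_i*p_{i-1} + p_{i-2}, q_i = a_i*q_{i-1} + q_{i-2} with p_{-2}=0, p_{-1}=1, q_{-2}=1, q_{-1}=0):
  i=0: a_0=9, p_0 = 9*1 + 0 = 9, q_0 = 9*0 + 1 = 1.
  i=1: a_1=3, p_1 = 3*9 + 1 = 28, q_1 = 3*1 + 0 = 3.
Check: 28^2 - 87*3^2 = 784 - 783 = 1, so (x, y) = (28, 3) solves the equation, and by the theorem it is the least positive solution.

(x, y) = (28, 3)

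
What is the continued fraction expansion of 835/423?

[1; 1, 37, 2, 5]

Run the Euclidean algorithm on 835 and 423; the successive quotients are the partial quotients a_0, a_1, ... (each step inverts the fractional part left over by the previous one):
  835 = 1*423 + 412, so a_0 = 1.
  423 = 1*412 + 11, so a_1 = 1.
  412 = 37*11 + 5, so a_2 = 37.
  11 = 2*5 + 1, so a_3 = 2.
  5 = 5*1 + 0, so a_4 = 5.
The remainder reaches 0 after 5 divisions, so the expansion has 5 partial quotients, read off in order.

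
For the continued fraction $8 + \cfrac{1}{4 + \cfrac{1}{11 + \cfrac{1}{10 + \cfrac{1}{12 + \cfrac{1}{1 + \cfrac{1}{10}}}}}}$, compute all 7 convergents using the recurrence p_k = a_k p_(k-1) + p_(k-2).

8/1, 33/4, 371/45, 3743/454, 45287/5493, 49030/5947, 535587/64963

Using the convergent recurrence p_i = a_i*p_{i-1} + p_{i-2}, q_i = a_i*q_{i-1} + q_{i-2} with p_{-2}=0, p_{-1}=1, q_{-2}=1, q_{-1}=0:
  i=0: a_0=8, p_0 = 8*1 + 0 = 8, q_0 = 8*0 + 1 = 1.
  i=1: a_1=4, p_1 = 4*8 + 1 = 33, q_1 = 4*1 + 0 = 4.
  i=2: a_2=11, p_2 = 11*33 + 8 = 371, q_2 = 11*4 + 1 = 45.
  i=3: a_3=10, p_3 = 10*371 + 33 = 3743, q_3 = 10*45 + 4 = 454.
  i=4: a_4=12, p_4 = 12*3743 + 371 = 45287, q_4 = 12*454 + 45 = 5493.
  i=5: a_5=1, p_5 = 1*45287 + 3743 = 49030, q_5 = 1*5493 + 454 = 5947.
  i=6: a_6=10, p_6 = 10*49030 + 45287 = 535587, q_6 = 10*5947 + 5493 = 64963.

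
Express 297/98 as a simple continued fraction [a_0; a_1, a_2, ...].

Run the Euclidean algorithm on 297 and 98; the successive quotients are the partial quotients a_0, a_1, ... (each step inverts the fractional part left over by the previous one):
  297 = 3*98 + 3, so a_0 = 3.
  98 = 32*3 + 2, so a_1 = 32.
  3 = 1*2 + 1, so a_2 = 1.
  2 = 2*1 + 0, so a_3 = 2.
The remainder reaches 0 after 4 divisions, so the expansion has 4 partial quotients, read off in order.

[3; 32, 1, 2]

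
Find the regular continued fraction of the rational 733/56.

[13; 11, 5]

Run the Euclidean algorithm on 733 and 56; the successive quotients are the partial quotients a_0, a_1, ... (each step inverts the fractional part left over by the previous one):
  733 = 13*56 + 5, so a_0 = 13.
  56 = 11*5 + 1, so a_1 = 11.
  5 = 5*1 + 0, so a_2 = 5.
The remainder reaches 0 after 3 divisions, so the expansion has 3 partial quotients, read off in order.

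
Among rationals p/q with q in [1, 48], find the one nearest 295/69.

Expand x = 295/69 as a continued fraction with the Euclidean algorithm:
  295 = 4*69 + 19, so a_0 = 4.
  69 = 3*19 + 12, so a_1 = 3.
  19 = 1*12 + 7, so a_2 = 1.
  12 = 1*7 + 5, so a_3 = 1.
  7 = 1*5 + 2, so a_4 = 1.
  5 = 2*2 + 1, so a_5 = 2.
  2 = 2*1 + 0, so a_6 = 2.
so x = [4; 3, 1, 1, 1, 2, 2].
Convergents (p_i = a_i*p_{i-1} + p_{i-2}, q_i = a_i*q_{i-1} + q_{i-2} with p_{-2}=0, p_{-1}=1, q_{-2}=1, q_{-1}=0), until the denominator exceeds 48:
  i=0: a_0=4, p_0 = 4*1 + 0 = 4, q_0 = 4*0 + 1 = 1.
  i=1: a_1=3, p_1 = 3*4 + 1 = 13, q_1 = 3*1 + 0 = 3.
  i=2: a_2=1, p_2 = 1*13 + 4 = 17, q_2 = 1*3 + 1 = 4.
  i=3: a_3=1, p_3 = 1*17 + 13 = 30, q_3 = 1*4 + 3 = 7.
  i=4: a_4=1, p_4 = 1*30 + 17 = 47, q_4 = 1*7 + 4 = 11.
  i=5: a_5=2, p_5 = 2*47 + 30 = 124, q_5 = 2*11 + 7 = 29.
  i=6: a_6=2, p_6 = 2*124 + 47 = 295, q_6 = 2*29 + 11 = 69.
q_6 = 69 > 48, so the last convergent with denominator <= 48 is p_5/q_5 = 124/29.
The closest fraction with denominator <= 48 is either p_5/q_5 or the intermediate fraction (k*p_5 + p_4)/(k*q_5 + q_4) with the largest k >= 1 whose denominator stays <= 48; these approach x as k grows, and every other convergent or intermediate fraction in range is farther away.
Largest k: floor((48 - q_4)/q_5) = floor((48 - 11)/29) = 1.
That gives (1*124 + 47)/(1*29 + 11) = 171/40.
Compare the errors: |x - 124/29| = |295*29 - 124*69|/(69*29) = 1/2001, and |x - 171/40| = |295*40 - 171*69|/(69*40) = 1/2760.
Cross-multiplying, 1*2001 = 2001 < 2760 = 1*2760, so 1/2760 is smaller: the intermediate fraction 171/40 is closer to x than 124/29.

171/40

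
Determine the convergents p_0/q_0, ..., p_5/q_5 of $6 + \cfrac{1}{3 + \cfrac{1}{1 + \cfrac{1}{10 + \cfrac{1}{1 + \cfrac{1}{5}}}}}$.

Using the convergent recurrence p_i = a_i*p_{i-1} + p_{i-2}, q_i = a_i*q_{i-1} + q_{i-2} with p_{-2}=0, p_{-1}=1, q_{-2}=1, q_{-1}=0:
  i=0: a_0=6, p_0 = 6*1 + 0 = 6, q_0 = 6*0 + 1 = 1.
  i=1: a_1=3, p_1 = 3*6 + 1 = 19, q_1 = 3*1 + 0 = 3.
  i=2: a_2=1, p_2 = 1*19 + 6 = 25, q_2 = 1*3 + 1 = 4.
  i=3: a_3=10, p_3 = 10*25 + 19 = 269, q_3 = 10*4 + 3 = 43.
  i=4: a_4=1, p_4 = 1*269 + 25 = 294, q_4 = 1*43 + 4 = 47.
  i=5: a_5=5, p_5 = 5*294 + 269 = 1739, q_5 = 5*47 + 43 = 278.

6/1, 19/3, 25/4, 269/43, 294/47, 1739/278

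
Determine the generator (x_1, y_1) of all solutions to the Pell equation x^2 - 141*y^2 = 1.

(x, y) = (95, 8)

First expand sqrt(141) as a continued fraction. With x_i = (sqrt(141) + m_i)/d_i and (m_0, d_0) = (0, 1): a_0 = floor(sqrt(141)) = 11, since 11^2 = 121 <= 141 < 144 = 12^2.
Iterate m_{i+1} = d_i*a_i - m_i, d_{i+1} = (141 - m_{i+1}^2)/d_i, a_{i+1} = floor((a_0 + m_{i+1})/d_{i+1}):
  m_1 = 1*11 - 0 = 11, d_1 = (141 - 11^2)/1 = 20/1 = 20, a_1 = floor((11 + 11)/20) = 1.
  m_2 = 20*1 - 11 = 9, d_2 = (141 - 9^2)/20 = 60/20 = 3, a_2 = floor((11 + 9)/3) = 6.
  m_3 = 3*6 - 9 = 9, d_3 = (141 - 9^2)/3 = 60/3 = 20, a_3 = floor((11 + 9)/20) = 1.
  m_4 = 20*1 - 9 = 11, d_4 = (141 - 11^2)/20 = 20/20 = 1, a_4 = floor((11 + 11)/1) = 22.
  m_5 = 1*22 - 11 = 11, d_5 = (141 - 11^2)/1 = 20/1 = 20: (m_5, d_5) = (m_1, d_1) = (11, 20), so from here the quotients repeat a_1, ..., a_4; the period length is 4.
So sqrt(141) = [11; (1, 6, 1, 22)] with period length k = 4.
k is even, so the fundamental solution of x^2 - 141y^2 = 1 is (p_{k-1}, q_{k-1}) = (p_3, q_3); compute convergents through index 3.
Convergents (p_i = a_i*p_{i-1} + p_{i-2}, q_i = a_i*q_{i-1} + q_{i-2} with p_{-2}=0, p_{-1}=1, q_{-2}=1, q_{-1}=0):
  i=0: a_0=11, p_0 = 11*1 + 0 = 11, q_0 = 11*0 + 1 = 1.
  i=1: a_1=1, p_1 = 1*11 + 1 = 12, q_1 = 1*1 + 0 = 1.
  i=2: a_2=6, p_2 = 6*12 + 11 = 83, q_2 = 6*1 + 1 = 7.
  i=3: a_3=1, p_3 = 1*83 + 12 = 95, q_3 = 1*7 + 1 = 8.
Check: 95^2 - 141*8^2 = 9025 - 9024 = 1, so (x, y) = (95, 8) solves the equation, and by the theorem it is the least positive solution.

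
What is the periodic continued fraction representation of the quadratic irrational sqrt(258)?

Write x_i = (sqrt(258) + m_i)/d_i with (m_0, d_0) = (0, 1). a_0 = floor(sqrt(258)) = 16, since 16^2 = 256 <= 258 < 289 = 17^2.
Iterate m_{i+1} = d_i*a_i - m_i, d_{i+1} = (258 - m_{i+1}^2)/d_i, a_{i+1} = floor((a_0 + m_{i+1})/d_{i+1}):
  m_1 = 1*16 - 0 = 16, d_1 = (258 - 16^2)/1 = 2/1 = 2, a_1 = floor((16 + 16)/2) = 16.
  m_2 = 2*16 - 16 = 16, d_2 = (258 - 16^2)/2 = 2/2 = 1, a_2 = floor((16 + 16)/1) = 32.
  m_3 = 1*32 - 16 = 16, d_3 = (258 - 16^2)/1 = 2/1 = 2: (m_3, d_3) = (m_1, d_1) = (16, 2), so from here the quotients repeat a_1, a_2; the period length is 2.
Hence the expansion of sqrt(258) is a_0 = 16 followed by the repeating block 16, 32 (period 2).

[16; (16, 32)]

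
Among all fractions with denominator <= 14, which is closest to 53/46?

15/13

Expand x = 53/46 as a continued fraction with the Euclidean algorithm:
  53 = 1*46 + 7, so a_0 = 1.
  46 = 6*7 + 4, so a_1 = 6.
  7 = 1*4 + 3, so a_2 = 1.
  4 = 1*3 + 1, so a_3 = 1.
  3 = 3*1 + 0, so a_4 = 3.
so x = [1; 6, 1, 1, 3].
Convergents (p_i = a_i*p_{i-1} + p_{i-2}, q_i = a_i*q_{i-1} + q_{i-2} with p_{-2}=0, p_{-1}=1, q_{-2}=1, q_{-1}=0), until the denominator exceeds 14:
  i=0: a_0=1, p_0 = 1*1 + 0 = 1, q_0 = 1*0 + 1 = 1.
  i=1: a_1=6, p_1 = 6*1 + 1 = 7, q_1 = 6*1 + 0 = 6.
  i=2: a_2=1, p_2 = 1*7 + 1 = 8, q_2 = 1*6 + 1 = 7.
  i=3: a_3=1, p_3 = 1*8 + 7 = 15, q_3 = 1*7 + 6 = 13.
  i=4: a_4=3, p_4 = 3*15 + 8 = 53, q_4 = 3*13 + 7 = 46.
q_4 = 46 > 14, so the last convergent with denominator <= 14 is p_3/q_3 = 15/13.
The closest fraction with denominator <= 14 is either p_3/q_3 or the intermediate fraction (k*p_3 + p_2)/(k*q_3 + q_2) with the largest k >= 1 whose denominator stays <= 14; these approach x as k grows, and every other convergent or intermediate fraction in range is farther away.
Largest k: floor((14 - q_2)/q_3) = floor((14 - 7)/13) = 0.
Since k = 0, no intermediate fraction beyond p_3/q_3 has denominator <= 14, so the convergent 15/13 is the closest (its error is |53*13 - 15*46|/(46*13) = 1/598).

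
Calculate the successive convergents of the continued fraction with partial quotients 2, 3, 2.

Using the convergent recurrence p_i = a_i*p_{i-1} + p_{i-2}, q_i = a_i*q_{i-1} + q_{i-2} with p_{-2}=0, p_{-1}=1, q_{-2}=1, q_{-1}=0:
  i=0: a_0=2, p_0 = 2*1 + 0 = 2, q_0 = 2*0 + 1 = 1.
  i=1: a_1=3, p_1 = 3*2 + 1 = 7, q_1 = 3*1 + 0 = 3.
  i=2: a_2=2, p_2 = 2*7 + 2 = 16, q_2 = 2*3 + 1 = 7.

2/1, 7/3, 16/7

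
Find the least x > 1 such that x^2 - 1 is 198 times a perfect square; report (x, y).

First expand sqrt(198) as a continued fraction. With x_i = (sqrt(198) + m_i)/d_i and (m_0, d_0) = (0, 1): a_0 = floor(sqrt(198)) = 14, since 14^2 = 196 <= 198 < 225 = 15^2.
Iterate m_{i+1} = d_i*a_i - m_i, d_{i+1} = (198 - m_{i+1}^2)/d_i, a_{i+1} = floor((a_0 + m_{i+1})/d_{i+1}):
  m_1 = 1*14 - 0 = 14, d_1 = (198 - 14^2)/1 = 2/1 = 2, a_1 = floor((14 + 14)/2) = 14.
  m_2 = 2*14 - 14 = 14, d_2 = (198 - 14^2)/2 = 2/2 = 1, a_2 = floor((14 + 14)/1) = 28.
  m_3 = 1*28 - 14 = 14, d_3 = (198 - 14^2)/1 = 2/1 = 2: (m_3, d_3) = (m_1, d_1) = (14, 2), so from here the quotients repeat a_1, a_2; the period length is 2.
So sqrt(198) = [14; (14, 28)] with period length k = 2.
k is even, so the fundamental solution of x^2 - 198y^2 = 1 is (p_{k-1}, q_{k-1}) = (p_1, q_1); compute convergents through index 1.
Convergents (p_i = a_i*p_{i-1} + p_{i-2}, q_i = a_i*q_{i-1} + q_{i-2} with p_{-2}=0, p_{-1}=1, q_{-2}=1, q_{-1}=0):
  i=0: a_0=14, p_0 = 14*1 + 0 = 14, q_0 = 14*0 + 1 = 1.
  i=1: a_1=14, p_1 = 14*14 + 1 = 197, q_1 = 14*1 + 0 = 14.
Check: 197^2 - 198*14^2 = 38809 - 38808 = 1, so (x, y) = (197, 14) solves the equation, and by the theorem it is the least positive solution.

(x, y) = (197, 14)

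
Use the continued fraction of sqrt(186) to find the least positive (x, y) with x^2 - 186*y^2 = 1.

(x, y) = (7501, 550)

First expand sqrt(186) as a continued fraction. With x_i = (sqrt(186) + m_i)/d_i and (m_0, d_0) = (0, 1): a_0 = floor(sqrt(186)) = 13, since 13^2 = 169 <= 186 < 196 = 14^2.
Iterate m_{i+1} = d_i*a_i - m_i, d_{i+1} = (186 - m_{i+1}^2)/d_i, a_{i+1} = floor((a_0 + m_{i+1})/d_{i+1}):
  m_1 = 1*13 - 0 = 13, d_1 = (186 - 13^2)/1 = 17/1 = 17, a_1 = floor((13 + 13)/17) = 1.
  m_2 = 17*1 - 13 = 4, d_2 = (186 - 4^2)/17 = 170/17 = 10, a_2 = floor((13 + 4)/10) = 1.
  m_3 = 10*1 - 4 = 6, d_3 = (186 - 6^2)/10 = 150/10 = 15, a_3 = floor((13 + 6)/15) = 1.
  m_4 = 15*1 - 6 = 9, d_4 = (186 - 9^2)/15 = 105/15 = 7, a_4 = floor((13 + 9)/7) = 3.
  m_5 = 7*3 - 9 = 12, d_5 = (186 - 12^2)/7 = 42/7 = 6, a_5 = floor((13 + 12)/6) = 4.
  m_6 = 6*4 - 12 = 12, d_6 = (186 - 12^2)/6 = 42/6 = 7, a_6 = floor((13 + 12)/7) = 3.
  m_7 = 7*3 - 12 = 9, d_7 = (186 - 9^2)/7 = 105/7 = 15, a_7 = floor((13 + 9)/15) = 1.
  m_8 = 15*1 - 9 = 6, d_8 = (186 - 6^2)/15 = 150/15 = 10, a_8 = floor((13 + 6)/10) = 1.
  m_9 = 10*1 - 6 = 4, d_9 = (186 - 4^2)/10 = 170/10 = 17, a_9 = floor((13 + 4)/17) = 1.
  m_10 = 17*1 - 4 = 13, d_10 = (186 - 13^2)/17 = 17/17 = 1, a_10 = floor((13 + 13)/1) = 26.
  m_11 = 1*26 - 13 = 13, d_11 = (186 - 13^2)/1 = 17/1 = 17: (m_11, d_11) = (m_1, d_1) = (13, 17), so from here the quotients repeat a_1, ..., a_10; the period length is 10.
So sqrt(186) = [13; (1, 1, 1, 3, 4, 3, 1, 1, 1, 26)] with period length k = 10.
k is even, so the fundamental solution of x^2 - 186y^2 = 1 is (p_{k-1}, q_{k-1}) = (p_9, q_9); compute convergents through index 9.
Convergents (p_i = a_i*p_{i-1} + p_{i-2}, q_i = a_i*q_{i-1} + q_{i-2} with p_{-2}=0, p_{-1}=1, q_{-2}=1, q_{-1}=0):
  i=0: a_0=13, p_0 = 13*1 + 0 = 13, q_0 = 13*0 + 1 = 1.
  i=1: a_1=1, p_1 = 1*13 + 1 = 14, q_1 = 1*1 + 0 = 1.
  i=2: a_2=1, p_2 = 1*14 + 13 = 27, q_2 = 1*1 + 1 = 2.
  i=3: a_3=1, p_3 = 1*27 + 14 = 41, q_3 = 1*2 + 1 = 3.
  i=4: a_4=3, p_4 = 3*41 + 27 = 150, q_4 = 3*3 + 2 = 11.
  i=5: a_5=4, p_5 = 4*150 + 41 = 641, q_5 = 4*11 + 3 = 47.
  i=6: a_6=3, p_6 = 3*641 + 150 = 2073, q_6 = 3*47 + 11 = 152.
  i=7: a_7=1, p_7 = 1*2073 + 641 = 2714, q_7 = 1*152 + 47 = 199.
  i=8: a_8=1, p_8 = 1*2714 + 2073 = 4787, q_8 = 1*199 + 152 = 351.
  i=9: a_9=1, p_9 = 1*4787 + 2714 = 7501, q_9 = 1*351 + 199 = 550.
Check: 7501^2 - 186*550^2 = 56265001 - 56265000 = 1, so (x, y) = (7501, 550) solves the equation, and by the theorem it is the least positive solution.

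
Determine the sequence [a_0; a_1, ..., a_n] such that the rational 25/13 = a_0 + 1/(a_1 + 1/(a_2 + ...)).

[1; 1, 12]

Run the Euclidean algorithm on 25 and 13; the successive quotients are the partial quotients a_0, a_1, ... (each step inverts the fractional part left over by the previous one):
  25 = 1*13 + 12, so a_0 = 1.
  13 = 1*12 + 1, so a_1 = 1.
  12 = 12*1 + 0, so a_2 = 12.
The remainder reaches 0 after 3 divisions, so the expansion has 3 partial quotients, read off in order.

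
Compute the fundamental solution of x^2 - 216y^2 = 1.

First expand sqrt(216) as a continued fraction. With x_i = (sqrt(216) + m_i)/d_i and (m_0, d_0) = (0, 1): a_0 = floor(sqrt(216)) = 14, since 14^2 = 196 <= 216 < 225 = 15^2.
Iterate m_{i+1} = d_i*a_i - m_i, d_{i+1} = (216 - m_{i+1}^2)/d_i, a_{i+1} = floor((a_0 + m_{i+1})/d_{i+1}):
  m_1 = 1*14 - 0 = 14, d_1 = (216 - 14^2)/1 = 20/1 = 20, a_1 = floor((14 + 14)/20) = 1.
  m_2 = 20*1 - 14 = 6, d_2 = (216 - 6^2)/20 = 180/20 = 9, a_2 = floor((14 + 6)/9) = 2.
  m_3 = 9*2 - 6 = 12, d_3 = (216 - 12^2)/9 = 72/9 = 8, a_3 = floor((14 + 12)/8) = 3.
  m_4 = 8*3 - 12 = 12, d_4 = (216 - 12^2)/8 = 72/8 = 9, a_4 = floor((14 + 12)/9) = 2.
  m_5 = 9*2 - 12 = 6, d_5 = (216 - 6^2)/9 = 180/9 = 20, a_5 = floor((14 + 6)/20) = 1.
  m_6 = 20*1 - 6 = 14, d_6 = (216 - 14^2)/20 = 20/20 = 1, a_6 = floor((14 + 14)/1) = 28.
  m_7 = 1*28 - 14 = 14, d_7 = (216 - 14^2)/1 = 20/1 = 20: (m_7, d_7) = (m_1, d_1) = (14, 20), so from here the quotients repeat a_1, ..., a_6; the period length is 6.
So sqrt(216) = [14; (1, 2, 3, 2, 1, 28)] with period length k = 6.
k is even, so the fundamental solution of x^2 - 216y^2 = 1 is (p_{k-1}, q_{k-1}) = (p_5, q_5); compute convergents through index 5.
Convergents (p_i = a_i*p_{i-1} + p_{i-2}, q_i = a_i*q_{i-1} + q_{i-2} with p_{-2}=0, p_{-1}=1, q_{-2}=1, q_{-1}=0):
  i=0: a_0=14, p_0 = 14*1 + 0 = 14, q_0 = 14*0 + 1 = 1.
  i=1: a_1=1, p_1 = 1*14 + 1 = 15, q_1 = 1*1 + 0 = 1.
  i=2: a_2=2, p_2 = 2*15 + 14 = 44, q_2 = 2*1 + 1 = 3.
  i=3: a_3=3, p_3 = 3*44 + 15 = 147, q_3 = 3*3 + 1 = 10.
  i=4: a_4=2, p_4 = 2*147 + 44 = 338, q_4 = 2*10 + 3 = 23.
  i=5: a_5=1, p_5 = 1*338 + 147 = 485, q_5 = 1*23 + 10 = 33.
Check: 485^2 - 216*33^2 = 235225 - 235224 = 1, so (x, y) = (485, 33) solves the equation, and by the theorem it is the least positive solution.

(x, y) = (485, 33)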